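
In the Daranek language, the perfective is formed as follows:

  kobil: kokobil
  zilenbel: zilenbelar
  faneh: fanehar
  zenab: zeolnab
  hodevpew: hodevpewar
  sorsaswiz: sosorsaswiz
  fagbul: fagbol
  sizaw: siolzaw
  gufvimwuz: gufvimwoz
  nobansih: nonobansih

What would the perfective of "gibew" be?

fagbul and zilenbel both end in -l yet inflect differently (fagbol, zilenbelar), so the final letter is not what conditions the rule; the last vowel is.
"gibew" has last vowel 'e'. The stems whose last vowel is 'e' (hodevpew → hodevpewar, zilenbel → zilenbelar, faneh → fanehar) add -ar.
So gibew → gibewar.

gibewar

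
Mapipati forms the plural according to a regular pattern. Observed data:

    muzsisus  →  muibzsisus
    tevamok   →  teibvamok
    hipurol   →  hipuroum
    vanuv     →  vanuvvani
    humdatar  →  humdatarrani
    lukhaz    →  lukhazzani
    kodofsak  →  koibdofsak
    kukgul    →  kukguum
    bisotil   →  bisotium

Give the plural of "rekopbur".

hipurol and tevamok both have last vowel 'o' yet inflect differently (hipuroum, teibvamok), so the last vowel is not what conditions the rule; the final letter is.
"rekopbur" ends in -r. The one such stem in the data (humdatar → humdatarrani) doubles the final consonant and adds -ani (as do vanuv, lukhaz), so the same rule applies.
So rekopbur → rekopburrani.

rekopburrani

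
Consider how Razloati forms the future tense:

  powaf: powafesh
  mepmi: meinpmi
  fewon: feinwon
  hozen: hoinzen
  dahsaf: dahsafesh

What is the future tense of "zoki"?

powaf and fewon both have 2 vowels yet inflect differently (powafesh, feinwon), so the number of vowels is not what conditions the rule; the final letter is.
"zoki" ends in -i. The one such stem in the data (mepmi → meinpmi) inserts -in- after the first vowel (as do fewon, hozen), so the same rule applies.
The other pattern: stems ending in -f add -esh.
So zoki → zoinki.

zoinki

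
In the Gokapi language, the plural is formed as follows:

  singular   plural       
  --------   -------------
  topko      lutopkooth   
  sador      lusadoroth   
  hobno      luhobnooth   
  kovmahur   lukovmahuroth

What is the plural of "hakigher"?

luhakigheroth

Every pair shown (topko → lutopkooth, sador → lusadoroth, hobno → luhobnooth, …) follows the same rule: add lu- … -oth around the stem.
So hakigher → luhakigheroth.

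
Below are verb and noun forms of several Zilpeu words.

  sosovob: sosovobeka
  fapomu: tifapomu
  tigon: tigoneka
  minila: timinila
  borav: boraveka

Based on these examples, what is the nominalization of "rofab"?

rofabeka

minila and borav both have last vowel 'a' yet inflect differently (timinila, boraveka), so the last vowel is not what conditions the rule; whether the stem ends in a vowel or a consonant is.
"rofab" ends in a consonant. The stems ending in a consonant (tigon → tigoneka, sosovob → sosovobeka, borav → boraveka) add -eka.
So rofab → rofabeka.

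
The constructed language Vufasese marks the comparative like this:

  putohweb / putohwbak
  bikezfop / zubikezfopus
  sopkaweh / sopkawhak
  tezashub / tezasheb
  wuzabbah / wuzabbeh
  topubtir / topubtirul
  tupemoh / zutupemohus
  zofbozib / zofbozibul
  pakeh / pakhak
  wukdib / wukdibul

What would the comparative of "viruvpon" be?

tupemoh and pakeh both end in -h yet inflect differently (zutupemohus, pakhak), so the final letter is not what conditions the rule; the last vowel is.
"viruvpon" has last vowel 'o'. The stems whose last vowel is 'o' (tupemoh → zutupemohus, bikezfop → zubikezfopus) add zu- … -us around the stem.
The other patterns: stems whose last vowel is 'i' add -ul; stems whose last vowel is 'e' delete the last vowel and add -ak; stems whose last vowel is 'a' or 'u' change the last vowel to 'e'.
So viruvpon → zuviruvponus.

zuviruvponus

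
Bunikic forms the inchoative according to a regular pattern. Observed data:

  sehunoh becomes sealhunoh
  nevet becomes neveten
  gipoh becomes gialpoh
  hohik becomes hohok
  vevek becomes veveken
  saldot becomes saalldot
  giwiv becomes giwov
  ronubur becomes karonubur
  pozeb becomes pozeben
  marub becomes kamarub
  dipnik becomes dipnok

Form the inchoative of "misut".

kamisut

saldot and nevet both end in -t yet inflect differently (saalldot, neveten), so the final letter is not what conditions the rule; the last vowel is.
"misut" has last vowel 'u'. The stems whose last vowel is 'u' (marub → kamarub, ronubur → karonubur) add the prefix ka-.
The other patterns: stems whose last vowel is 'o' insert -al- after the first vowel; stems whose last vowel is 'e' add -en; stems whose last vowel is 'i' change the last vowel to 'o'.
So misut → kamisut.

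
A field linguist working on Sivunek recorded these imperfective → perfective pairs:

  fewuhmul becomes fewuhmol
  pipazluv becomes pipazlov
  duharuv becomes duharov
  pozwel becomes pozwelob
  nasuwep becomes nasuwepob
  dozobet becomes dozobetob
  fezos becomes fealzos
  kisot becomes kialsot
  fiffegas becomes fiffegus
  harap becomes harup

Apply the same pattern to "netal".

"netal" has last vowel 'a'. The stems whose last vowel is 'a' (fiffegas → fiffegus, harap → harup) change the last vowel to 'u'.
So netal → netul.

netul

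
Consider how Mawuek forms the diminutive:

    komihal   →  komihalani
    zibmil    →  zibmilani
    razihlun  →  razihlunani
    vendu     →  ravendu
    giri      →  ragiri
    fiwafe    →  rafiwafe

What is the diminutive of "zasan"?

"zasan" ends in a consonant. The stems ending in a consonant (komihal → komihalani, zibmil → zibmilani, razihlun → razihlunani) add -ani.
So zasan → zasanani.

zasanani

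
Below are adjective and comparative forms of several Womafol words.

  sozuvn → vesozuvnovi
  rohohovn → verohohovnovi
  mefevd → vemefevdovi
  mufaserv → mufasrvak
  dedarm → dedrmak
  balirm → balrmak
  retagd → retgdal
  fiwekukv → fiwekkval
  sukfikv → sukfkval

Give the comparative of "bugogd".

"bugogd" has second-to-last letter 'g'. The one such stem in the data (retagd → retgdal) deletes the last vowel and adds -al (as do fiwekukv, sukfikv), so the same rule applies.
So bugogd → buggdal.

buggdal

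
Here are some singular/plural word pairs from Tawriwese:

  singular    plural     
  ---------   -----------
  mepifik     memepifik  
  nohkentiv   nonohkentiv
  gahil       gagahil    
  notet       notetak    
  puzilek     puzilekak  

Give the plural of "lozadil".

lolozadil

mepifik and puzilek both end in -k yet inflect differently (memepifik, puzilekak), so the final letter is not what conditions the rule; the last vowel is.
"lozadil" has last vowel 'i'. The stems whose last vowel is 'i' (mepifik → memepifik, nohkentiv → nonohkentiv, gahil → gagahil) repeat the first consonant+vowel as a prefix.
The other pattern: stems whose last vowel is 'e' add -ak.
So lozadil → lolozadil.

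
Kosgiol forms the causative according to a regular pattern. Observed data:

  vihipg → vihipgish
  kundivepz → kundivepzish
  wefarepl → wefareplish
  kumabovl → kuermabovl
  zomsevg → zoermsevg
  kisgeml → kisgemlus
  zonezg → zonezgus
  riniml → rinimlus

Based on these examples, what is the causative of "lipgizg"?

wefarepl and kumabovl both end in -l yet inflect differently (wefareplish, kuermabovl), so the final letter is not what conditions the rule; the second-to-last letter is.
"lipgizg" has second-to-last letter 'z'. The one such stem in the data (zonezg → zonezgus) adds -us, so the same rule applies.
So lipgizg → lipgizgus.

lipgizgus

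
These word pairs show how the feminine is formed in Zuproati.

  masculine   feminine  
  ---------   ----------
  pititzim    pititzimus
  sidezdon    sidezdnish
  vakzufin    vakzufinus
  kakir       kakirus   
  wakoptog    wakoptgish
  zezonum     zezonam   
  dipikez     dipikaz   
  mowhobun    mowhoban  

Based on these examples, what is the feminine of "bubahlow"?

bubahlwish

sidezdon and mowhobun both end in -n yet inflect differently (sidezdnish, mowhoban), so the final letter is not what conditions the rule; the last vowel is.
"bubahlow" has last vowel 'o'. The stems whose last vowel is 'o' (sidezdon → sidezdnish, wakoptog → wakoptgish) delete the last vowel and add -ish.
So bubahlow → bubahlwish.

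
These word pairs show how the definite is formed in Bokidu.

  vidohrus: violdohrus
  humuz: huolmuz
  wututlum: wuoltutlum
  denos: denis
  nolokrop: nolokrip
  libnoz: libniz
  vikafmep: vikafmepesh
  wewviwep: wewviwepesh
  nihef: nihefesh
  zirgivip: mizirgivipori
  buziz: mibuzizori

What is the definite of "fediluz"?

feoldiluz

vidohrus and denos both end in -s yet inflect differently (violdohrus, denis), so the final letter is not what conditions the rule; the last vowel is.
"fediluz" has last vowel 'u'. The stems whose last vowel is 'u' (vidohrus → violdohrus, humuz → huolmuz, wututlum → wuoltutlum) insert -ol- after the first vowel.
The other patterns: stems whose last vowel is 'o' change the last vowel to 'i'; stems whose last vowel is 'e' add -esh; stems whose last vowel is 'i' add mi- … -ori around the stem.
So fediluz → feoldiluz.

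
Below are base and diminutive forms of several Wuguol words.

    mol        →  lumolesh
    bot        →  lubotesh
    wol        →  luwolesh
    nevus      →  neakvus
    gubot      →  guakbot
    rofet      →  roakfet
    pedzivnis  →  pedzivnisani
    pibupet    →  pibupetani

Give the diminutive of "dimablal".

bot and gubot both end in -t yet inflect differently (lubotesh, guakbot), so the final letter is not what conditions the rule; the number of vowels is.
"dimablal" has 3 vowels. The stems with 3 vowels (pedzivnis → pedzivnisani, pibupet → pibupetani) add -ani.
The other patterns: stems with 1 vowel add lu- … -esh around the stem; stems with 2 vowels insert -ak- after the first vowel.
So dimablal → dimablalani.

dimablalani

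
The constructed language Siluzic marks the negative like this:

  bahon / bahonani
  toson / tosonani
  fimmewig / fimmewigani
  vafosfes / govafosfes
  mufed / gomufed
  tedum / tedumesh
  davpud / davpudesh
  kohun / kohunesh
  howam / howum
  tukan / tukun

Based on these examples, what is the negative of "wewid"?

mufed and davpud both end in -d yet inflect differently (gomufed, davpudesh), so the final letter is not what conditions the rule; the last vowel is.
"wewid" has last vowel 'i'. The one such stem in the data (fimmewig → fimmewigani) adds -ani, so the same rule applies.
The other patterns: stems whose last vowel is 'e' add the prefix go-; stems whose last vowel is 'u' add -esh; stems whose last vowel is 'a' change the last vowel to 'u'.
So wewid → wewidani.

wewidani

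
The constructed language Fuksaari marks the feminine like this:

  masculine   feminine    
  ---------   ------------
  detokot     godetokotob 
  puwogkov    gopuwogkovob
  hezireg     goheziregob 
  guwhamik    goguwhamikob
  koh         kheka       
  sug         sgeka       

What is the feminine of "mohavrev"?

"mohavrev" has 3 vowels. The stems with 3 vowels (detokot → godetokotob, puwogkov → gopuwogkovob, hezireg → goheziregob) add go- … -ob around the stem.
So mohavrev → gomohavrevob.

gomohavrevob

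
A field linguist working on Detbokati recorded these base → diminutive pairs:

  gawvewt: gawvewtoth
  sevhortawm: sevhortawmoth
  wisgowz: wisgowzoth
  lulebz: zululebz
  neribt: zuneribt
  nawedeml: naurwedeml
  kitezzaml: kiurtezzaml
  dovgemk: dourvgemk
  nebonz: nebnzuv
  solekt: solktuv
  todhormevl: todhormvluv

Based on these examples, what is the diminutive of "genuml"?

"genuml" has second-to-last letter 'm'. The stems whose second-to-last letter is 'm' (nawedeml → naurwedeml, kitezzaml → kiurtezzaml, dovgemk → dourvgemk) insert -ur- after the first vowel.
The other patterns: stems whose second-to-last letter is 'w' add -oth; stems whose second-to-last letter is 'b' add the prefix zu-; stems whose second-to-last letter is 'k', 'n' or 'v' delete the last vowel and add -uv.
So genuml → geurnuml.

geurnuml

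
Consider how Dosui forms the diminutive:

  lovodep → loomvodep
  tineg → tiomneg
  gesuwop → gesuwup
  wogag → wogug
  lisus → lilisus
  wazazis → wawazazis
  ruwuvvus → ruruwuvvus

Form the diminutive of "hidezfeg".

hiomdezfeg

gesuwop and lovodep both end in -p yet inflect differently (gesuwup, loomvodep), so the final letter is not what conditions the rule; the last vowel is.
"hidezfeg" has last vowel 'e'. The stems whose last vowel is 'e' (lovodep → loomvodep, tineg → tiomneg) insert -om- after the first vowel.
The other patterns: stems whose last vowel is 'a' or 'o' change the last vowel to 'u'; stems whose last vowel is 'i' or 'u' repeat the first consonant+vowel as a prefix.
So hidezfeg → hiomdezfeg.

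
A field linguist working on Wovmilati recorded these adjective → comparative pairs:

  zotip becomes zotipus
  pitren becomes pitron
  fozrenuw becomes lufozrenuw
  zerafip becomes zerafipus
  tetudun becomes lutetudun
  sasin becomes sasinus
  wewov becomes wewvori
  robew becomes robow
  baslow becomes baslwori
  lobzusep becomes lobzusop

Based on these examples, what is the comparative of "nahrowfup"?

sasin and tetudun both end in -n yet inflect differently (sasinus, lutetudun), so the final letter is not what conditions the rule; the last vowel is.
"nahrowfup" has last vowel 'u'. The stems whose last vowel is 'u' (fozrenuw → lufozrenuw, tetudun → lutetudun) add the prefix lu-.
The other patterns: stems whose last vowel is 'i' add -us; stems whose last vowel is 'o' delete the last vowel and add -ori; stems whose last vowel is 'e' change the last vowel to 'o'.
So nahrowfup → lunahrowfup.

lunahrowfup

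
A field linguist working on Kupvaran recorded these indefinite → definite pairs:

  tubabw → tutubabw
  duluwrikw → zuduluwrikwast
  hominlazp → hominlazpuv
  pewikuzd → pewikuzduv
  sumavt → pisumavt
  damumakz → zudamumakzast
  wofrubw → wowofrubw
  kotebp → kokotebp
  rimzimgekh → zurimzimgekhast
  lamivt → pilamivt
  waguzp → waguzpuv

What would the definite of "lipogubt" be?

lilipogubt

"lipogubt" has second-to-last letter 'b'. The stems whose second-to-last letter is 'b' (wofrubw → wowofrubw, tubabw → tutubabw, kotebp → kokotebp) repeat the first consonant+vowel as a prefix.
The other patterns: stems whose second-to-last letter is 'k' add zu- … -ast around the stem; stems whose second-to-last letter is 'z' add -uv; stems whose second-to-last letter is 'v' add the prefix pi-.
So lipogubt → lilipogubt.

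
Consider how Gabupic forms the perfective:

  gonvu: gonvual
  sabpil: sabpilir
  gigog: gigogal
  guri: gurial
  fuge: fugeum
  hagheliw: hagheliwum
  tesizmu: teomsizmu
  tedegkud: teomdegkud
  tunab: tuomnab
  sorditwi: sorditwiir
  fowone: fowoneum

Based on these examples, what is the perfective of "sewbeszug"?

sewbeszugir

"sewbeszug" begins with s-. The stems beginning with s- (sabpil → sabpilir, sorditwi → sorditwiir) add -ir.
The other patterns: stems beginning with g- add -al; stems beginning with t- insert -om- after the first vowel; stems beginning with f- or h- add -um.
So sewbeszug → sewbeszugir.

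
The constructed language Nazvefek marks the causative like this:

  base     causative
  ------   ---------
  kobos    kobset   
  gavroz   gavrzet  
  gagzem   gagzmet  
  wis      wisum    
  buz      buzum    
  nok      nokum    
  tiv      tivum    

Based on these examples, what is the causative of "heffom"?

heffmet

kobos and wis both end in -s yet inflect differently (kobset, wisum), so the final letter is not what conditions the rule; the number of vowels is.
"heffom" has 2 vowels. The stems with 2 vowels (kobos → kobset, gavroz → gavrzet, gagzem → gagzmet) delete the last vowel and add -et.
The other pattern: stems with 1 vowel add -um.
So heffom → heffmet.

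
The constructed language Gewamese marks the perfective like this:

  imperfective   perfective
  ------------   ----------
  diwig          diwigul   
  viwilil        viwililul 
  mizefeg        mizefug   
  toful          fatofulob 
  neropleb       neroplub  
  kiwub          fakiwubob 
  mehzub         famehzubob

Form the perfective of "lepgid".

toful and viwilil both end in -l yet inflect differently (fatofulob, viwililul), so the final letter is not what conditions the rule; the last vowel is.
"lepgid" has last vowel 'i'. The stems whose last vowel is 'i' (diwig → diwigul, viwilil → viwililul) add -ul.
So lepgid → lepgidul.

lepgidul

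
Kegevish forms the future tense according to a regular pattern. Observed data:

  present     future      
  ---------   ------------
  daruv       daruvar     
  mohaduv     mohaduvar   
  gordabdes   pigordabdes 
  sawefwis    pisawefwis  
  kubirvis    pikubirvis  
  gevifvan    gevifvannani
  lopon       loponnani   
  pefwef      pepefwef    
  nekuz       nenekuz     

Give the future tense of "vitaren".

gordabdes and pefwef both have last vowel 'e' yet inflect differently (pigordabdes, pepefwef), so the last vowel is not what conditions the rule; the final letter is.
"vitaren" ends in -n. The stems ending in -n (gevifvan → gevifvannani, lopon → loponnani) double the final consonant and add -ani.
So vitaren → vitarennani.

vitarennani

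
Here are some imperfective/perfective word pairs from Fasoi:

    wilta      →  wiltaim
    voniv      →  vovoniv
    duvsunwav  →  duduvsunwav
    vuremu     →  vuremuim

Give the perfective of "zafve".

duvsunwav and wilta both have last vowel 'a' yet inflect differently (duduvsunwav, wiltaim), so the last vowel is not what conditions the rule; whether the stem ends in a vowel or a consonant is.
"zafve" ends in a vowel. The stems ending in a vowel (wilta → wiltaim, vuremu → vuremuim) add -im.
So zafve → zafveim.

zafveim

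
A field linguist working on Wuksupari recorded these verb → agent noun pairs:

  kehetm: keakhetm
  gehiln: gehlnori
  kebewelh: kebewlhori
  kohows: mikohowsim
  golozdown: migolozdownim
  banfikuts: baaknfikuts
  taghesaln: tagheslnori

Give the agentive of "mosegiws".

golozdown and gehiln both end in -n yet inflect differently (migolozdownim, gehlnori), so the final letter is not what conditions the rule; the second-to-last letter is.
"mosegiws" has second-to-last letter 'w'. The stems whose second-to-last letter is 'w' (golozdown → migolozdownim, kohows → mikohowsim) add mi- … -im around the stem.
The other patterns: stems whose second-to-last letter is 'l' delete the last vowel and add -ori; stems whose second-to-last letter is 't' insert -ak- after the first vowel.
So mosegiws → mimosegiwsim.

mimosegiwsim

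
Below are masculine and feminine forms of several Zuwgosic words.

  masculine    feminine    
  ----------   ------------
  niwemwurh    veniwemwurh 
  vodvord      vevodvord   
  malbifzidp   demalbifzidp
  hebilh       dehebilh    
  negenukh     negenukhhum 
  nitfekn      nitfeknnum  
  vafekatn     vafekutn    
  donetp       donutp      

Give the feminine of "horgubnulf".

"horgubnulf" has second-to-last letter 'l'. The one such stem in the data (hebilh → dehebilh) adds the prefix de-, so the same rule applies.
The other patterns: stems whose second-to-last letter is 't' change the last vowel to 'u'; stems whose second-to-last letter is 'k' double the final consonant and add -um; stems whose second-to-last letter is 'r' add the prefix ve-.
So horgubnulf → dehorgubnulf.

dehorgubnulf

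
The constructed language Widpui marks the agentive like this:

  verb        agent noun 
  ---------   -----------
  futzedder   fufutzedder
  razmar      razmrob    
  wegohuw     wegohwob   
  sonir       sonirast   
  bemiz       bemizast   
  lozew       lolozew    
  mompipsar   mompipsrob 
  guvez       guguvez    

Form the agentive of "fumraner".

"fumraner" has last vowel 'e'. The stems whose last vowel is 'e' (lozew → lolozew, guvez → guguvez, futzedder → fufutzedder) repeat the first consonant+vowel as a prefix.
So fumraner → fufumraner.

fufumraner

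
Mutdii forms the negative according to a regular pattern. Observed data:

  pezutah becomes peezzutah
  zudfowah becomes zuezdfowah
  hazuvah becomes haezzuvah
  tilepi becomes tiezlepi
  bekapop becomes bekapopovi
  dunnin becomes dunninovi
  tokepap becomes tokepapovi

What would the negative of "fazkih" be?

faezzkih

tilepi and dunnin both have last vowel 'i' yet inflect differently (tiezlepi, dunninovi), so the last vowel is not what conditions the rule; the final letter is.
"fazkih" ends in -h. The stems ending in -h (pezutah → peezzutah, zudfowah → zuezdfowah, hazuvah → haezzuvah) insert -ez- after the first vowel.
The other pattern: stems ending in -n or -p add -ovi.
So fazkih → faezzkih.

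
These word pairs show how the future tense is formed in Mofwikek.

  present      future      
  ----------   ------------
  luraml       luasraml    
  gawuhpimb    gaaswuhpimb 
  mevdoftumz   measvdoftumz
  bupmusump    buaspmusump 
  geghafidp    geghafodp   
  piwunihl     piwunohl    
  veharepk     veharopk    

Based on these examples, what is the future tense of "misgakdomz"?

"misgakdomz" has second-to-last letter 'm'. The stems whose second-to-last letter is 'm' (luraml → luasraml, gawuhpimb → gaaswuhpimb, mevdoftumz → measvdoftumz) insert -as- after the first vowel.
The other pattern: stems whose second-to-last letter is 'd', 'h' or 'p' change the last vowel to 'o'.
So misgakdomz → miassgakdomz.

miassgakdomz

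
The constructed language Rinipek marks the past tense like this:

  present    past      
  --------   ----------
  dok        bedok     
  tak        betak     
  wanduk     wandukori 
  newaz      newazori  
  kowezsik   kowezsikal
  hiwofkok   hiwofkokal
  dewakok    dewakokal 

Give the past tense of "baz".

bebaz

"baz" has 1 vowel. The stems with 1 vowel (dok → bedok, tak → betak) add the prefix be-.
So baz → bebaz.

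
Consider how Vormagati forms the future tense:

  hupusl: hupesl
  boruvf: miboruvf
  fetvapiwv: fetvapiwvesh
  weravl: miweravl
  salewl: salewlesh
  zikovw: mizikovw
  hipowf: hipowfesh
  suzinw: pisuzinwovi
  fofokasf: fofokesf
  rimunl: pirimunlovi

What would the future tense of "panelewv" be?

panelewvesh

salewl and weravl both end in -l yet inflect differently (salewlesh, miweravl), so the final letter is not what conditions the rule; the second-to-last letter is.
"panelewv" has second-to-last letter 'w'. The stems whose second-to-last letter is 'w' (fetvapiwv → fetvapiwvesh, hipowf → hipowfesh, salewl → salewlesh) add -esh.
The other patterns: stems whose second-to-last letter is 'v' add the prefix mi-; stems whose second-to-last letter is 'n' add pi- … -ovi around the stem; stems whose second-to-last letter is 's' change the last vowel to 'e'.
So panelewv → panelewvesh.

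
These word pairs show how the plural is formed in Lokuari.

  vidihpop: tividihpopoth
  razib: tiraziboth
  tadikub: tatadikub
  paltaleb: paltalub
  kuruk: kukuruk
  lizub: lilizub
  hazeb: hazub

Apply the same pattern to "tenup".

tetenup

tadikub and hazeb both end in -b yet inflect differently (tatadikub, hazub), so the final letter is not what conditions the rule; the last vowel is.
"tenup" has last vowel 'u'. The stems whose last vowel is 'u' (tadikub → tatadikub, lizub → lilizub, kuruk → kukuruk) repeat the first consonant+vowel as a prefix.
So tenup → tetenup.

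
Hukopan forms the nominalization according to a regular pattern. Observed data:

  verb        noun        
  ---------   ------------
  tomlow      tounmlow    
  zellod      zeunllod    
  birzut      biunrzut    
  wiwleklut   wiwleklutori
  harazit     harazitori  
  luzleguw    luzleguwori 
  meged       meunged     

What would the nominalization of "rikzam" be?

riunkzam

"rikzam" has 2 vowels. The stems with 2 vowels (birzut → biunrzut, meged → meunged, tomlow → tounmlow) insert -un- after the first vowel.
So rikzam → riunkzam.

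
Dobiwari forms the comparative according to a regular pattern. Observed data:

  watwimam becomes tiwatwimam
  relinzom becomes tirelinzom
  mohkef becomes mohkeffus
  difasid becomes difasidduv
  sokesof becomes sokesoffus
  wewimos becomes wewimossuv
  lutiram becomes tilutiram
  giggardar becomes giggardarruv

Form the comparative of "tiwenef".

sokesof and relinzom both have last vowel 'o' yet inflect differently (sokesoffus, tirelinzom), so the last vowel is not what conditions the rule; the final letter is.
"tiwenef" ends in -f. The stems ending in -f (mohkef → mohkeffus, sokesof → sokesoffus) double the final consonant and add -us.
The other patterns: stems ending in -m add the prefix ti-; stems ending in -d, -r or -s double the final consonant and add -uv.
So tiwenef → tiweneffus.

tiweneffus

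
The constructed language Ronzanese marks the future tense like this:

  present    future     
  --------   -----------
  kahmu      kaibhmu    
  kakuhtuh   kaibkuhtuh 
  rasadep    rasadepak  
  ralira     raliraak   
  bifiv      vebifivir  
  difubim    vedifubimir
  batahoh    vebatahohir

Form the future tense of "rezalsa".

kakuhtuh and batahoh both end in -h yet inflect differently (kaibkuhtuh, vebatahohir), so the final letter is not what conditions the rule; the first letter is.
"rezalsa" begins with r-. The stems beginning with r- (rasadep → rasadepak, ralira → raliraak) add -ak.
So rezalsa → rezalsaak.

rezalsaak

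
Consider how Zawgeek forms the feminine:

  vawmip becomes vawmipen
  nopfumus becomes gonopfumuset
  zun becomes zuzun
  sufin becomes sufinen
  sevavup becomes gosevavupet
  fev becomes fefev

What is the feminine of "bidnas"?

zun and sufin both end in -n yet inflect differently (zuzun, sufinen), so the final letter is not what conditions the rule; the number of vowels is.
"bidnas" has 2 vowels. The stems with 2 vowels (vawmip → vawmipen, sufin → sufinen) add -en.
The other patterns: stems with 1 vowel repeat the first consonant+vowel as a prefix; stems with 3 vowels add go- … -et around the stem.
So bidnas → bidnasen.

bidnasen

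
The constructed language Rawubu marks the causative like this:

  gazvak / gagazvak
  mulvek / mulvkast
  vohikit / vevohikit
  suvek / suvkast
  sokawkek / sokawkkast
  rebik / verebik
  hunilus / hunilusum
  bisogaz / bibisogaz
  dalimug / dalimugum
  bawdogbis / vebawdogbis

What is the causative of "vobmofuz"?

vobmofuzum

rebik and mulvek both end in -k yet inflect differently (verebik, mulvkast), so the final letter is not what conditions the rule; the last vowel is.
"vobmofuz" has last vowel 'u'. The stems whose last vowel is 'u' (hunilus → hunilusum, dalimug → dalimugum) add -um.
The other patterns: stems whose last vowel is 'i' add the prefix ve-; stems whose last vowel is 'e' delete the last vowel and add -ast; stems whose last vowel is 'a' repeat the first consonant+vowel as a prefix.
So vobmofuz → vobmofuzum.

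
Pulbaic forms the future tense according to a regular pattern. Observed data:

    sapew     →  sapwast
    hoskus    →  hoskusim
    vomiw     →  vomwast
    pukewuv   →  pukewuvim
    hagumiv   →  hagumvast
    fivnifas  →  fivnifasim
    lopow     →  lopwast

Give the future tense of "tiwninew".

tiwninwast

pukewuv and hagumiv both end in -v yet inflect differently (pukewuvim, hagumvast), so the final letter is not what conditions the rule; the last vowel is.
"tiwninew" has last vowel 'e'. The one such stem in the data (sapew → sapwast) deletes the last vowel and adds -ast (as do vomiw, hagumiv), so the same rule applies.
The other pattern: stems whose last vowel is 'a' or 'u' add -im.
So tiwninew → tiwninwast.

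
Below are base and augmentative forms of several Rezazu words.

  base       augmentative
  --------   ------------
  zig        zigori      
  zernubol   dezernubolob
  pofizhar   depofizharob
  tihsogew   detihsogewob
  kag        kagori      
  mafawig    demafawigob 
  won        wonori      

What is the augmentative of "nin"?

"nin" has 1 vowel. The stems with 1 vowel (kag → kagori, zig → zigori, won → wonori) add -ori.
The other pattern: stems with 3 vowels add de- … -ob around the stem.
So nin → ninori.

ninori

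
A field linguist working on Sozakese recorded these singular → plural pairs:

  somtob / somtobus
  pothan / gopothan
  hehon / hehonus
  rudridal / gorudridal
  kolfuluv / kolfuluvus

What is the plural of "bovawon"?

pothan and hehon both end in -n yet inflect differently (gopothan, hehonus), so the final letter is not what conditions the rule; the last vowel is.
"bovawon" has last vowel 'o'. The stems whose last vowel is 'o' (somtob → somtobus, hehon → hehonus) add -us.
The other pattern: stems whose last vowel is 'a' add the prefix go-.
So bovawon → bovawonus.

bovawonus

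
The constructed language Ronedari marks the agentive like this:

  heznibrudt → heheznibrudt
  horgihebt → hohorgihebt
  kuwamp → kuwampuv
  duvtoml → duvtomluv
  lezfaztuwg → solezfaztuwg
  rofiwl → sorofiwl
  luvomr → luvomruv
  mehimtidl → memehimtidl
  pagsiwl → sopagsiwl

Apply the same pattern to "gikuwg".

sogikuwg

duvtoml and pagsiwl both end in -l yet inflect differently (duvtomluv, sopagsiwl), so the final letter is not what conditions the rule; the second-to-last letter is.
"gikuwg" has second-to-last letter 'w'. The stems whose second-to-last letter is 'w' (pagsiwl → sopagsiwl, rofiwl → sorofiwl, lezfaztuwg → solezfaztuwg) add the prefix so-.
The other patterns: stems whose second-to-last letter is 'm' add -uv; stems whose second-to-last letter is 'b' or 'd' repeat the first consonant+vowel as a prefix.
So gikuwg → sogikuwg.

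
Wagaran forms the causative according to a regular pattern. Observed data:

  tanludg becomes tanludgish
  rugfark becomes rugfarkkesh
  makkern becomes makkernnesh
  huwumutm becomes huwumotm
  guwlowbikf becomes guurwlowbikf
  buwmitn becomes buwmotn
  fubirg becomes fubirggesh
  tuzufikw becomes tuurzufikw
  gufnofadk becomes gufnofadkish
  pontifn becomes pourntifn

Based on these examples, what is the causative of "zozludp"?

"zozludp" has second-to-last letter 'd'. The stems whose second-to-last letter is 'd' (tanludg → tanludgish, gufnofadk → gufnofadkish) add -ish.
The other patterns: stems whose second-to-last letter is 't' change the last vowel to 'o'; stems whose second-to-last letter is 'f' or 'k' insert -ur- after the first vowel; stems whose second-to-last letter is 'r' double the final consonant and add -esh.
So zozludp → zozludpish.

zozludpish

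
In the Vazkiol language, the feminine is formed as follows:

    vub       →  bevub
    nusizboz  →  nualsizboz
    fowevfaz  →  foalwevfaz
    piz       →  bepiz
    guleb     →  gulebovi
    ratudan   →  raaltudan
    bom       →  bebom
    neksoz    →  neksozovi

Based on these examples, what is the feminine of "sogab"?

"sogab" has 2 vowels. The stems with 2 vowels (neksoz → neksozovi, guleb → gulebovi) add -ovi.
So sogab → sogabovi.

sogabovi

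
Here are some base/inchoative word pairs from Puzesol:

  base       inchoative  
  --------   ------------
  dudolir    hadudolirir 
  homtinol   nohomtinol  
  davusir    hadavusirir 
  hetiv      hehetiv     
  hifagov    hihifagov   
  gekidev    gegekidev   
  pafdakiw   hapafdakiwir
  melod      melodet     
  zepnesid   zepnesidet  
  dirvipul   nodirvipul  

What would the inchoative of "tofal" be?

homtinol and hifagov both have last vowel 'o' yet inflect differently (nohomtinol, hihifagov), so the last vowel is not what conditions the rule; the final letter is.
"tofal" ends in -l. The stems ending in -l (dirvipul → nodirvipul, homtinol → nohomtinol) add the prefix no-.
The other patterns: stems ending in -v repeat the first consonant+vowel as a prefix; stems ending in -d add -et; stems ending in -r or -w add ha- … -ir around the stem.
So tofal → notofal.

notofal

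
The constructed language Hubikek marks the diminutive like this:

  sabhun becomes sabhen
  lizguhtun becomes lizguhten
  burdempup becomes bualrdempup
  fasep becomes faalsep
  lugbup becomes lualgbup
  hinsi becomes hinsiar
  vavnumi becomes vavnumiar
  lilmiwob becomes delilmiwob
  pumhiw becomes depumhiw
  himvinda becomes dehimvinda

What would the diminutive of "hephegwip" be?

healphegwip

sabhun and burdempup both have last vowel 'u' yet inflect differently (sabhen, bualrdempup), so the last vowel is not what conditions the rule; the final letter is.
"hephegwip" ends in -p. The stems ending in -p (burdempup → bualrdempup, fasep → faalsep, lugbup → lualgbup) insert -al- after the first vowel.
The other patterns: stems ending in -n change the last vowel to 'e'; stems ending in -i add -ar; stems ending in -a, -b or -w add the prefix de-.
So hephegwip → healphegwip.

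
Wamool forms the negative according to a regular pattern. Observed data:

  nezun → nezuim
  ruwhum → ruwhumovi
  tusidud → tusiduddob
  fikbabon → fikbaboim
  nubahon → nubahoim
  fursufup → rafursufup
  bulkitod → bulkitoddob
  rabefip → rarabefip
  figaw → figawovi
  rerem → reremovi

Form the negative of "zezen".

zezeim

bulkitod and fikbabon both have last vowel 'o' yet inflect differently (bulkitoddob, fikbaboim), so the last vowel is not what conditions the rule; the final letter is.
"zezen" ends in -n. The stems ending in -n (fikbabon → fikbaboim, nezun → nezuim, nubahon → nubahoim) drop the final letter and add -im.
So zezen → zezeim.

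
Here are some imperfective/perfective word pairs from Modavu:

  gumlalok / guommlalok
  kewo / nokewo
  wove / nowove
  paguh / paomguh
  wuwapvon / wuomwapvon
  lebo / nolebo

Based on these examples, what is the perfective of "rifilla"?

"rifilla" ends in a vowel. The stems ending in a vowel (lebo → nolebo, kewo → nokewo, wove → nowove) add the prefix no-.
So rifilla → norifilla.

norifilla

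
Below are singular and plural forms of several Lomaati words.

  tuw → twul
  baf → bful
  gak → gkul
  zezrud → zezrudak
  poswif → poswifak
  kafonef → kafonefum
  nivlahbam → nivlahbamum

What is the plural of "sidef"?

baf and poswif both end in -f yet inflect differently (bful, poswifak), so the final letter is not what conditions the rule; the number of vowels is.
"sidef" has 2 vowels. The stems with 2 vowels (zezrud → zezrudak, poswif → poswifak) add -ak.
The other patterns: stems with 1 vowel delete the last vowel and add -ul; stems with 3 vowels add -um.
So sidef → sidefak.

sidefak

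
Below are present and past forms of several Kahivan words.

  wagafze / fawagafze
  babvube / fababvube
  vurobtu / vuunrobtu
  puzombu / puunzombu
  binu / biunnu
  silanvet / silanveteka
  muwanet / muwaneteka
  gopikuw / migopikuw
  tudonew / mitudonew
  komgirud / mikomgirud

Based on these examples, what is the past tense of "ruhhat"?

wagafze and silanvet both have last vowel 'e' yet inflect differently (fawagafze, silanveteka), so the last vowel is not what conditions the rule; the final letter is.
"ruhhat" ends in -t. The stems ending in -t (silanvet → silanveteka, muwanet → muwaneteka) add -eka.
The other patterns: stems ending in -e add the prefix fa-; stems ending in -u insert -un- after the first vowel; stems ending in -d or -w add the prefix mi-.
So ruhhat → ruhhateka.

ruhhateka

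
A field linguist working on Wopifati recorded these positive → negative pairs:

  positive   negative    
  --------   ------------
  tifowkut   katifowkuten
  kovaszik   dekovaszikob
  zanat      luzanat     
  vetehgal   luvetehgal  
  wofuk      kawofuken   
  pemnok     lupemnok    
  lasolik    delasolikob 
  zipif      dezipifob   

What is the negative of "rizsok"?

"rizsok" has last vowel 'o'. The one such stem in the data (pemnok → lupemnok) adds the prefix lu-, so the same rule applies.
So rizsok → lurizsok.

lurizsok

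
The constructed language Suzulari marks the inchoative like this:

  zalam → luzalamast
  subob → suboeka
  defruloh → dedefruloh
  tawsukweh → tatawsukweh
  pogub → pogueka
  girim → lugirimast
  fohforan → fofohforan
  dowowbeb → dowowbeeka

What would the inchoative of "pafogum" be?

dowowbeb and tawsukweh both have last vowel 'e' yet inflect differently (dowowbeeka, tatawsukweh), so the last vowel is not what conditions the rule; the final letter is.
"pafogum" ends in -m. The stems ending in -m (girim → lugirimast, zalam → luzalamast) add lu- … -ast around the stem.
So pafogum → lupafogumast.

lupafogumast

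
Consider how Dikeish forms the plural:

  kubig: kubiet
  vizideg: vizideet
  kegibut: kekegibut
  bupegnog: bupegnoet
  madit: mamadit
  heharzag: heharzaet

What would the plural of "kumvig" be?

kubig and madit both have last vowel 'i' yet inflect differently (kubiet, mamadit), so the last vowel is not what conditions the rule; the final letter is.
"kumvig" ends in -g. The stems ending in -g (bupegnog → bupegnoet, kubig → kubiet, vizideg → vizideet) drop the final letter and add -et.
So kumvig → kumviet.

kumviet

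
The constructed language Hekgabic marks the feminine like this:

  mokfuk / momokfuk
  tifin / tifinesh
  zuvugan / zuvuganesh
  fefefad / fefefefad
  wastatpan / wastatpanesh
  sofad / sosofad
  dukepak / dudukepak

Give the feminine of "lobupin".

wastatpan and fefefad both have last vowel 'a' yet inflect differently (wastatpanesh, fefefefad), so the last vowel is not what conditions the rule; the final letter is.
"lobupin" ends in -n. The stems ending in -n (wastatpan → wastatpanesh, zuvugan → zuvuganesh, tifin → tifinesh) add -esh.
So lobupin → lobupinesh.

lobupinesh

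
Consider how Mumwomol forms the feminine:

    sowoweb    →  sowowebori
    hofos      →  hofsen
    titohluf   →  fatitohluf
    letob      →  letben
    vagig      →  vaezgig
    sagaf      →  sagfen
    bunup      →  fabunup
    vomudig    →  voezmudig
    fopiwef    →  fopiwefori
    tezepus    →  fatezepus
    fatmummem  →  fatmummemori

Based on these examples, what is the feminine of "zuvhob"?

"zuvhob" has last vowel 'o'. The stems whose last vowel is 'o' (letob → letben, hofos → hofsen) delete the last vowel and add -en.
So zuvhob → zuvhben.

zuvhben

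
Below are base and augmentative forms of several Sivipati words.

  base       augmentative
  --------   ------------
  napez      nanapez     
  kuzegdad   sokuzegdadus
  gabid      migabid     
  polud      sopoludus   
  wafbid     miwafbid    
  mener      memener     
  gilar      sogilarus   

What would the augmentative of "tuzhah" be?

sotuzhahus

gabid and kuzegdad both end in -d yet inflect differently (migabid, sokuzegdadus), so the final letter is not what conditions the rule; the last vowel is.
"tuzhah" has last vowel 'a'. The stems whose last vowel is 'a' (kuzegdad → sokuzegdadus, gilar → sogilarus) add so- … -us around the stem.
The other patterns: stems whose last vowel is 'i' add the prefix mi-; stems whose last vowel is 'e' repeat the first consonant+vowel as a prefix.
So tuzhah → sotuzhahus.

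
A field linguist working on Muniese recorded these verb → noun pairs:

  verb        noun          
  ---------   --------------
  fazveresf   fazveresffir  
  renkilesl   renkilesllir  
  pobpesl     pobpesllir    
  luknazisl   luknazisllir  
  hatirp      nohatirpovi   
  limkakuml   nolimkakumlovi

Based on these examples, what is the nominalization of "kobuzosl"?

kobuzosllir

renkilesl and limkakuml both end in -l yet inflect differently (renkilesllir, nolimkakumlovi), so the final letter is not what conditions the rule; the second-to-last letter is.
"kobuzosl" has second-to-last letter 's'. The stems whose second-to-last letter is 's' (fazveresf → fazveresffir, renkilesl → renkilesllir, pobpesl → pobpesllir) double the final consonant and add -ir.
So kobuzosl → kobuzosllir.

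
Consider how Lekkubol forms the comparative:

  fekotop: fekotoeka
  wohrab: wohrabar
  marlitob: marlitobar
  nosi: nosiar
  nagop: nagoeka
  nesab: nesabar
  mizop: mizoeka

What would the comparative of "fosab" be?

fosabar

fekotop and marlitob both have last vowel 'o' yet inflect differently (fekotoeka, marlitobar), so the last vowel is not what conditions the rule; the final letter is.
"fosab" ends in -b. The stems ending in -b (nesab → nesabar, marlitob → marlitobar, wohrab → wohrabar) add -ar.
So fosab → fosabar.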